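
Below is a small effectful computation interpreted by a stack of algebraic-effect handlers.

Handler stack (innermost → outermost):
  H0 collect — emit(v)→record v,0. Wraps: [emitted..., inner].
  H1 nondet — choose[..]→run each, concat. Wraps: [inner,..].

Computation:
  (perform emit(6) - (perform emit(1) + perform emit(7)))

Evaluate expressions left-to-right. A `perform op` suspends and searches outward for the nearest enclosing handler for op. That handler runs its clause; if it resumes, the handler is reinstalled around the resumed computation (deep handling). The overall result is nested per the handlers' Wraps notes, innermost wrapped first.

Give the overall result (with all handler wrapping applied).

Evaluation trace:
emit(6) @ H0 ⇒ out+=6
emit(1) @ H0 ⇒ out+=1
emit(7) @ H0 ⇒ out+=7
H0 returns [6, 1, 7, 0]
H1 returns [[6, 1, 7, 0]]
= [[6, 1, 7, 0]]

Answer: [[6, 1, 7, 0]]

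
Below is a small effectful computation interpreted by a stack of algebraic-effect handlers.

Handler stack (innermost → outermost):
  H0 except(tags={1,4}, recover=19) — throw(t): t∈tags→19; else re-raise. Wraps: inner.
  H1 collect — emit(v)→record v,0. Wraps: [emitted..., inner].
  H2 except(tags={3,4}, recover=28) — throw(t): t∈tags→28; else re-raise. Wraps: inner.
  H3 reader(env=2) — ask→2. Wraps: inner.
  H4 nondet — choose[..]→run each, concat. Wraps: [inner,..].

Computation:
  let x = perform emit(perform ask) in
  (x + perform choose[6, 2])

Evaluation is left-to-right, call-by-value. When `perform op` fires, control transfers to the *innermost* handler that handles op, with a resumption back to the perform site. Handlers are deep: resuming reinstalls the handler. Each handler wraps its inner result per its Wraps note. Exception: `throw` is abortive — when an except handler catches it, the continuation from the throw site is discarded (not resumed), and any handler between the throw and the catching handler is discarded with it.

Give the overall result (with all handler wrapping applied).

Evaluation trace:
ask @ H3 ⇒ 2
emit(2) @ H1 ⇒ out+=2
choose[6, 2] @ H4
  branch[0] choose=6:
    H0 returns 6
    H1 returns [2, 6]
    H2 returns [2, 6]
    H3 returns [2, 6]
    H4 returns [[2, 6]]
  branch[1] choose=2:
    H0 returns 2
    H1 returns [2, 2]
    H2 returns [2, 2]
    H3 returns [2, 2]
    H4 returns [[2, 2]]
= [[2, 6], [2, 2]]

Answer: [[2, 6], [2, 2]]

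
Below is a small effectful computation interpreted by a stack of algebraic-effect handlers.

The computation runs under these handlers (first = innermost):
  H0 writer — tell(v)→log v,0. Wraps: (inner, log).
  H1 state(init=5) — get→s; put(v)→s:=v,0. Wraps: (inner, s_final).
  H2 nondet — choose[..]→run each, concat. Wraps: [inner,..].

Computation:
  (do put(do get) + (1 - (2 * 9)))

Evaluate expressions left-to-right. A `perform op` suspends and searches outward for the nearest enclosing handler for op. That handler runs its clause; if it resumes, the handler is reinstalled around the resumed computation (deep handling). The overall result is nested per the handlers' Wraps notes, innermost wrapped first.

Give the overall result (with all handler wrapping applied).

Answer: [((-17, ()), 5)]

Evaluation trace:
get @ H1 ⇒ 5
put(5) @ H1 ⇒ s:=5
H0 returns (-17, ())
H1 returns ((-17, ()), 5)
H2 returns [((-17, ()), 5)]
= [((-17, ()), 5)]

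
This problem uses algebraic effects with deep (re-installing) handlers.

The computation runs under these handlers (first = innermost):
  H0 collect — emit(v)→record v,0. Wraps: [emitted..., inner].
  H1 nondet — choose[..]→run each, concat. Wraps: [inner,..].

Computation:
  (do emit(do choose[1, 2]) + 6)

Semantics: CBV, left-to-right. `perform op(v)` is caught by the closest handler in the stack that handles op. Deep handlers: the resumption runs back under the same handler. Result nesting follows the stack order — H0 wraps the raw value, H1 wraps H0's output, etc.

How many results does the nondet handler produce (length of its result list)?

Answer: 2

Working:
choose[1, 2] @ H1
  branch[0] choose=1:
    emit(1) @ H0 ⇒ out+=1
    H0 returns [1, 6]
    H1 returns [[1, 6]]
  branch[1] choose=2:
    emit(2) @ H0 ⇒ out+=2
    H0 returns [2, 6]
    H1 returns [[2, 6]]
= [[1, 6], [2, 6]]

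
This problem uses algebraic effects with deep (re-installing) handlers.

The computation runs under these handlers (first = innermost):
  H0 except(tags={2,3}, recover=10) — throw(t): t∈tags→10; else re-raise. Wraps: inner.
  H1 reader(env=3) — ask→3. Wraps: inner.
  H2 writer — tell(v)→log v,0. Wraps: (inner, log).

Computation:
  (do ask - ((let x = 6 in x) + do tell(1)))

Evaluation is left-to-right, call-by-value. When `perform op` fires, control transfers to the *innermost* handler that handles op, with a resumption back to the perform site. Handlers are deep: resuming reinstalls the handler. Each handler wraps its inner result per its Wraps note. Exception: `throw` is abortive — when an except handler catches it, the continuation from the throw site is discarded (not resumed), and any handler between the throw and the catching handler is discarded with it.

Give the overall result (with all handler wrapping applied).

Answer: (-3, (1))

Step-by-step:
ask @ H1 ⇒ 3
tell(1) @ H2 ⇒ log+=1
H0 returns -3
H1 returns -3
H2 returns (-3, (1))
= (-3, (1))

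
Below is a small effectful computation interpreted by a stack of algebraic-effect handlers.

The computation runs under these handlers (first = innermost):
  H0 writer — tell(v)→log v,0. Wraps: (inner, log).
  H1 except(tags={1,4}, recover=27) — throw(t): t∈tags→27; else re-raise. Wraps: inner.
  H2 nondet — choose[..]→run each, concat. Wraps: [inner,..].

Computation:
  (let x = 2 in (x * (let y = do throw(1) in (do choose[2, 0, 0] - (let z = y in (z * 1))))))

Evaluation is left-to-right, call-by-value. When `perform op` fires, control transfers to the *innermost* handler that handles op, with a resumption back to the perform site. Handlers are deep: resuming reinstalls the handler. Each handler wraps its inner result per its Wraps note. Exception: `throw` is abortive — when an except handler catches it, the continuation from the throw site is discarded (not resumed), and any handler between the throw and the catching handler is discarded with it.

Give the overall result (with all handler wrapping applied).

Step-by-step:
throw(1) @ H1 caught ⇒ 27
H2 returns [27]
= [27]

Answer: [27]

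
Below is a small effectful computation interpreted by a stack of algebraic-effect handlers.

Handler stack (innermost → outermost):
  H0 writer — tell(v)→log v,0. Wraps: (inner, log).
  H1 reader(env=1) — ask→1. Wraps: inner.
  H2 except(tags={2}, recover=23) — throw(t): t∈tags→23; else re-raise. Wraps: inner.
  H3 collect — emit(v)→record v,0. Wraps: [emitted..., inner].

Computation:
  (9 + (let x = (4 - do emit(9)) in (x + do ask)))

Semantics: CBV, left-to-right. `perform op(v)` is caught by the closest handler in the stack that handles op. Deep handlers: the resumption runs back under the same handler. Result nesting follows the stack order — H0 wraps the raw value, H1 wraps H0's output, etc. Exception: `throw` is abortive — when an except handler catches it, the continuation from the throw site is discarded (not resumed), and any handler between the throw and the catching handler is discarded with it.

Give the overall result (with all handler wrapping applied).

Answer: [9, (14, ())]

Step-by-step:
emit(9) @ H3 ⇒ out+=9
ask @ H1 ⇒ 1
H0 returns (14, ())
H1 returns (14, ())
H2 returns (14, ())
H3 returns [9, (14, ())]
= [9, (14, ())]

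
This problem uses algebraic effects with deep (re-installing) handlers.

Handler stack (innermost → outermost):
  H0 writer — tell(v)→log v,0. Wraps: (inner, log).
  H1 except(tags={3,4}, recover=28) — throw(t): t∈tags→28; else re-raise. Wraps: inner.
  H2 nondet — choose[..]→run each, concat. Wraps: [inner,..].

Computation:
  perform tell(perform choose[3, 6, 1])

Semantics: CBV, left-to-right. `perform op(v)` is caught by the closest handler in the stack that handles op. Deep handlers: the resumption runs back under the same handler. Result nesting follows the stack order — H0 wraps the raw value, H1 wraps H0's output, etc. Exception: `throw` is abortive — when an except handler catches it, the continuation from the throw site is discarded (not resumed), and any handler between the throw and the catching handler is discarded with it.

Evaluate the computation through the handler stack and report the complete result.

Answer: [(0, (3)), (0, (6)), (0, (1))]

Working:
choose[3, 6, 1] @ H2
  branch[0] choose=3:
    tell(3) @ H0 ⇒ log+=3
    H0 returns (0, (3))
    H1 returns (0, (3))
    H2 returns [(0, (3))]
  branch[1] choose=6:
    tell(6) @ H0 ⇒ log+=6
    H0 returns (0, (6))
    H1 returns (0, (6))
    H2 returns [(0, (6))]
  branch[2] choose=1:
    tell(1) @ H0 ⇒ log+=1
    H0 returns (0, (1))
    H1 returns (0, (1))
    H2 returns [(0, (1))]
= [(0, (3)), (0, (6)), (0, (1))]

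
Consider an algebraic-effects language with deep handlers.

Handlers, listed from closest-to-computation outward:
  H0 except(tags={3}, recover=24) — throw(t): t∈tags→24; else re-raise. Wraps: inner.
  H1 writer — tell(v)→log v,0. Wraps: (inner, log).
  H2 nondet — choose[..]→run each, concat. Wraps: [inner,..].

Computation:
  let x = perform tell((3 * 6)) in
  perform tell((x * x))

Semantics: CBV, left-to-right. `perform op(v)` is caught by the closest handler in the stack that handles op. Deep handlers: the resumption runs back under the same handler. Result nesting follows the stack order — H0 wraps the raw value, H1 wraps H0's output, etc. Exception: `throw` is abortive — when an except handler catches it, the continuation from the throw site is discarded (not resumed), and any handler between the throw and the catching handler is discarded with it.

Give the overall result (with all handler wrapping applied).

Working:
tell(18) @ H1 ⇒ log+=18
tell(0) @ H1 ⇒ log+=0
H0 returns 0
H1 returns (0, (18, 0))
H2 returns [(0, (18, 0))]
= [(0, (18, 0))]

Answer: [(0, (18, 0))]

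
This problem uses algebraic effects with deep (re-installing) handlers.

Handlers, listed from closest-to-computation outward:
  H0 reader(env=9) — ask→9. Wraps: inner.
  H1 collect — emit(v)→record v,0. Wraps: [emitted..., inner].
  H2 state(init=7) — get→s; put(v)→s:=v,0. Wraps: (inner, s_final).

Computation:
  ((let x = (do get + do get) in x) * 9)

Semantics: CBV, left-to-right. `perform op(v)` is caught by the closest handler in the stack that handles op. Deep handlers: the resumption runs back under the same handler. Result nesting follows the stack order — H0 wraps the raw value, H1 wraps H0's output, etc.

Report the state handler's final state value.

Answer: 7

Evaluation trace:
get @ H2 ⇒ 7
get @ H2 ⇒ 7
H0 returns 126
H1 returns [126]
H2 returns ([126], 7)
= ([126], 7)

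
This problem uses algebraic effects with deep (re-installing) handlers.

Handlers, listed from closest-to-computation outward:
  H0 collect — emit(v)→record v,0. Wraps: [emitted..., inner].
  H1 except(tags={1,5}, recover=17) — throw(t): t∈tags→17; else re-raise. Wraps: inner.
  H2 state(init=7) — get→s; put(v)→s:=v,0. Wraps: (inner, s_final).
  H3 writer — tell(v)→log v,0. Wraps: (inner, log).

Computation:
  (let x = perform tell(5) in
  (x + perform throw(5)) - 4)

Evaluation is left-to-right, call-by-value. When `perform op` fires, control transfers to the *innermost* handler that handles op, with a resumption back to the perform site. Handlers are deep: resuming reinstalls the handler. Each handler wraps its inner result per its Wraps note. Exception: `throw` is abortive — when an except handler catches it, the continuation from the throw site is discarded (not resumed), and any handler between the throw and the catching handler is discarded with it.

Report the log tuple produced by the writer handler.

Evaluation trace:
tell(5) @ H3 ⇒ log+=5
throw(5) @ H1 caught ⇒ 17
H2 returns (17, 7)
H3 returns ((17, 7), (5))
= ((17, 7), (5))

Answer: (5)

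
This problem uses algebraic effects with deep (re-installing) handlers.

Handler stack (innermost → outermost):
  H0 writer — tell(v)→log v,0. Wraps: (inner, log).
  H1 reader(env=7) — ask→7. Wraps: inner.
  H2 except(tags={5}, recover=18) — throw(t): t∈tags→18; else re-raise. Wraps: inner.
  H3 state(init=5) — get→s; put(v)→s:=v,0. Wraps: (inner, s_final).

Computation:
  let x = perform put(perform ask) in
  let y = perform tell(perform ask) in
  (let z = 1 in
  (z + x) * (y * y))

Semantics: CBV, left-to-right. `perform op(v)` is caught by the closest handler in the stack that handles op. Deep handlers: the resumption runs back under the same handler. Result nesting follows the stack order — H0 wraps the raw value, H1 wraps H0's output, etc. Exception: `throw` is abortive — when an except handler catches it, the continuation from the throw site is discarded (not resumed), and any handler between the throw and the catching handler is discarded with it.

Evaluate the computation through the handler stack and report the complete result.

Answer: ((0, (7)), 7)

Step-by-step:
ask @ H1 ⇒ 7
put(7) @ H3 ⇒ s:=7
ask @ H1 ⇒ 7
tell(7) @ H0 ⇒ log+=7
H0 returns (0, (7))
H1 returns (0, (7))
H2 returns (0, (7))
H3 returns ((0, (7)), 7)
= ((0, (7)), 7)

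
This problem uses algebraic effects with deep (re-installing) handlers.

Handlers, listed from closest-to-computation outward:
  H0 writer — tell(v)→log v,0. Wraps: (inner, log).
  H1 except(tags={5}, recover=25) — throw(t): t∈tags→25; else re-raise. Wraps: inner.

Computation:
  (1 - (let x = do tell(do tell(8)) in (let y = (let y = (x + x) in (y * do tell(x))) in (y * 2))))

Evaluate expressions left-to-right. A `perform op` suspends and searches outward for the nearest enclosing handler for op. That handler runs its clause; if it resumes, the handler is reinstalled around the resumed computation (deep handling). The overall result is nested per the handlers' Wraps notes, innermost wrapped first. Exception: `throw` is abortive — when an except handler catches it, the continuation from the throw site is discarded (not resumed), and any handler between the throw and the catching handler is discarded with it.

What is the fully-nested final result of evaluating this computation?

Step-by-step:
tell(8) @ H0 ⇒ log+=8
tell(0) @ H0 ⇒ log+=0
tell(0) @ H0 ⇒ log+=0
H0 returns (1, (8, 0, 0))
H1 returns (1, (8, 0, 0))
= (1, (8, 0, 0))

Answer: (1, (8, 0, 0))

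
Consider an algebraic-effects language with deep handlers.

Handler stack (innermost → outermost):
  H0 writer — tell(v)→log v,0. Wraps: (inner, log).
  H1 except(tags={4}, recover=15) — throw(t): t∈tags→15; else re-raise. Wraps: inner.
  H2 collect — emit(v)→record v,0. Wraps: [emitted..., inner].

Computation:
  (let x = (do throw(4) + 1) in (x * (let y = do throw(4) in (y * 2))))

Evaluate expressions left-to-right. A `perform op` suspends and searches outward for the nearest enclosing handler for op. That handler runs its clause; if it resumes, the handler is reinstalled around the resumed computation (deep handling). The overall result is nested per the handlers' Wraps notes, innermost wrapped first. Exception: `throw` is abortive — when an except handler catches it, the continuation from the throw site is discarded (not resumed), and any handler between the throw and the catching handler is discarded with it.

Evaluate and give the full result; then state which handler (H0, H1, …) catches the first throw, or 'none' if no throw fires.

Evaluation trace:
throw(4) @ H1 caught ⇒ 15
H2 returns [15]
= [15]

Answer: [15] ; first throw caught by: H1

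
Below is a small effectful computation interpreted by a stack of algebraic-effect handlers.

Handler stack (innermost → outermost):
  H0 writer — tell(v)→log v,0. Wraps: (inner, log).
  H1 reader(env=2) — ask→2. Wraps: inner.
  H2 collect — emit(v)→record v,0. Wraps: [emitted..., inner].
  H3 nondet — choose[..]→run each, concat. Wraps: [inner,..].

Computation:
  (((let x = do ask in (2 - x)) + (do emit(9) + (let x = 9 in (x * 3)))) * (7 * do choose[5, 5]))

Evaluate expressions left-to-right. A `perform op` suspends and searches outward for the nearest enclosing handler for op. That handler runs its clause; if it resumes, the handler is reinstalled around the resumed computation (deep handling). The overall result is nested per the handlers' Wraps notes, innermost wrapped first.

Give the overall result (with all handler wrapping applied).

Answer: [[9, (945, ())], [9, (945, ())]]

Evaluation trace:
ask @ H1 ⇒ 2
emit(9) @ H2 ⇒ out+=9
choose[5, 5] @ H3
  branch[0] choose=5:
    H0 returns (945, ())
    H1 returns (945, ())
    H2 returns [9, (945, ())]
    H3 returns [[9, (945, ())]]
  branch[1] choose=5:
    H0 returns (945, ())
    H1 returns (945, ())
    H2 returns [9, (945, ())]
    H3 returns [[9, (945, ())]]
= [[9, (945, ())], [9, (945, ())]]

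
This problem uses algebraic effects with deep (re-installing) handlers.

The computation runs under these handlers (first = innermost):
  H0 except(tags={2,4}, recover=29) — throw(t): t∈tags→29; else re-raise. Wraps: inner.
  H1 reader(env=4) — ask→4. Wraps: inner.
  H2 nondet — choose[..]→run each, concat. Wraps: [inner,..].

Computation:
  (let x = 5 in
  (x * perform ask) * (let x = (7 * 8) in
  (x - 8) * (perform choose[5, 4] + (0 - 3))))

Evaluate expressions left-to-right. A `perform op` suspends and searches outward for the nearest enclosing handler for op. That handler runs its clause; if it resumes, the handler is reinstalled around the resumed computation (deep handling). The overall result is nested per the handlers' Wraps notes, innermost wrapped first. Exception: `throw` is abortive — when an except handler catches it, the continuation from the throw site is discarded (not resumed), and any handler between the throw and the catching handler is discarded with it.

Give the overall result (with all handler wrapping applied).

Step-by-step:
ask @ H1 ⇒ 4
choose[5, 4] @ H2
  branch[0] choose=5:
    H0 returns 1920
    H1 returns 1920
    H2 returns [1920]
  branch[1] choose=4:
    H0 returns 960
    H1 returns 960
    H2 returns [960]
= [1920, 960]

Answer: [1920, 960]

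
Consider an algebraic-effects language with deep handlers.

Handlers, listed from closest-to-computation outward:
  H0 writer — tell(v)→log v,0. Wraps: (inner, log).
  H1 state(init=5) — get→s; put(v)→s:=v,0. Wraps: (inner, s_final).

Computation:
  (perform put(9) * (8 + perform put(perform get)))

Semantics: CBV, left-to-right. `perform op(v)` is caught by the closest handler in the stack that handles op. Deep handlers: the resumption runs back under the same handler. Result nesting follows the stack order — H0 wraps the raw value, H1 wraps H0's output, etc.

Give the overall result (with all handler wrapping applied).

Answer: ((0, ()), 9)

Evaluation trace:
put(9) @ H1 ⇒ s:=9
get @ H1 ⇒ 9
put(9) @ H1 ⇒ s:=9
H0 returns (0, ())
H1 returns ((0, ()), 9)
= ((0, ()), 9)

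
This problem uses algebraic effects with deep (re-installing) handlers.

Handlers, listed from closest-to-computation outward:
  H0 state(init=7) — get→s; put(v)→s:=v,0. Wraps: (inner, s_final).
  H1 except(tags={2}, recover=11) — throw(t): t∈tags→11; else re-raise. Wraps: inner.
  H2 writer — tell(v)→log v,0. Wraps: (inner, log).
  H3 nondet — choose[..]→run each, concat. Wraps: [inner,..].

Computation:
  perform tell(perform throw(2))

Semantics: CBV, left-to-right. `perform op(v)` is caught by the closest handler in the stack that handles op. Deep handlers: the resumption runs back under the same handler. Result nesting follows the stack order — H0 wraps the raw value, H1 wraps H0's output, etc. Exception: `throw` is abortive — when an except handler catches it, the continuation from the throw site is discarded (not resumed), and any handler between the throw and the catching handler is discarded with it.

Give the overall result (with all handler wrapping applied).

Answer: [(11, ())]

Evaluation trace:
throw(2) @ H1 caught ⇒ 11
H2 returns (11, ())
H3 returns [(11, ())]
= [(11, ())]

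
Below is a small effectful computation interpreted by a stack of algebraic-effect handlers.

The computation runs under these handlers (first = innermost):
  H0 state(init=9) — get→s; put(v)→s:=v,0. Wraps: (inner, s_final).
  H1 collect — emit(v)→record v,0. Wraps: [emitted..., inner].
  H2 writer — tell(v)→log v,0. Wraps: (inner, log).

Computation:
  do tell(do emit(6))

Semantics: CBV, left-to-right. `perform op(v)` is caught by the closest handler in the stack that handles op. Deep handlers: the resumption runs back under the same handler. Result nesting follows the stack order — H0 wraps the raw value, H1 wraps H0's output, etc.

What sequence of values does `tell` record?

Step-by-step:
emit(6) @ H1 ⇒ out+=6
tell(0) @ H2 ⇒ log+=0
H0 returns (0, 9)
H1 returns [6, (0, 9)]
H2 returns ([6, (0, 9)], (0))
= ([6, (0, 9)], (0))

Answer: (0)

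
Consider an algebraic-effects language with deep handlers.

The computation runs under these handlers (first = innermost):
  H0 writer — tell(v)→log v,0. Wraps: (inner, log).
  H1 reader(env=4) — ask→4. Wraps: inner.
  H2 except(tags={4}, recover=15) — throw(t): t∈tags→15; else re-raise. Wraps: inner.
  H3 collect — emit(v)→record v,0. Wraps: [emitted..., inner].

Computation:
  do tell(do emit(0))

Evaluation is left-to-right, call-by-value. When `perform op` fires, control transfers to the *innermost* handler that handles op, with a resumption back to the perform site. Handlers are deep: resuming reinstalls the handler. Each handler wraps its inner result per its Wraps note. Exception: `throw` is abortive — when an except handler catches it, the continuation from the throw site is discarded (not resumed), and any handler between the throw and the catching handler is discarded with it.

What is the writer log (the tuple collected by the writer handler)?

Evaluation trace:
emit(0) @ H3 ⇒ out+=0
tell(0) @ H0 ⇒ log+=0
H0 returns (0, (0))
H1 returns (0, (0))
H2 returns (0, (0))
H3 returns [0, (0, (0))]
= [0, (0, (0))]

Answer: (0)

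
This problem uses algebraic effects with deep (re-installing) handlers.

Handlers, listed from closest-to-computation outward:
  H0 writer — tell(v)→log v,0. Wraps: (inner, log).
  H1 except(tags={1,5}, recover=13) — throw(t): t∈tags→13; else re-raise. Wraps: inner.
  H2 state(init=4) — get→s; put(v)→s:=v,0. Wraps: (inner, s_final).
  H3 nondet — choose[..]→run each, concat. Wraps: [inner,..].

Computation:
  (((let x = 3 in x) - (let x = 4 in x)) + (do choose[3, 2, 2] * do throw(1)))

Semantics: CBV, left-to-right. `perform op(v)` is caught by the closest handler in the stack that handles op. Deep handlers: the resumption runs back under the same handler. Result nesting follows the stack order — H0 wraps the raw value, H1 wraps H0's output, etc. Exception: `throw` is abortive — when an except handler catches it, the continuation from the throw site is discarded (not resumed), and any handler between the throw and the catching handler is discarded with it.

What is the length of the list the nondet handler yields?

Step-by-step:
choose[3, 2, 2] @ H3
  branch[0] choose=3:
    throw(1) @ H1 caught ⇒ 13
    H2 returns (13, 4)
    H3 returns [(13, 4)]
  branch[1] choose=2:
    throw(1) @ H1 caught ⇒ 13
    H2 returns (13, 4)
    H3 returns [(13, 4)]
  branch[2] choose=2:
    throw(1) @ H1 caught ⇒ 13
    H2 returns (13, 4)
    H3 returns [(13, 4)]
= [(13, 4), (13, 4), (13, 4)]

Answer: 3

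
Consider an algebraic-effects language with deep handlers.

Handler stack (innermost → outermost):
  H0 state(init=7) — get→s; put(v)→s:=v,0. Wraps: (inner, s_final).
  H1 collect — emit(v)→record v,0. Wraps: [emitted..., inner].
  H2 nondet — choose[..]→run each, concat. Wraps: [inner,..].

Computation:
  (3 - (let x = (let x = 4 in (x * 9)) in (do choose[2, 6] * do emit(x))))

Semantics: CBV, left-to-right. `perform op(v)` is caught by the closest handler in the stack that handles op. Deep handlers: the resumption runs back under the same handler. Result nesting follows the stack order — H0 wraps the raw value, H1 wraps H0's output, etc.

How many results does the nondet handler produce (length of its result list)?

Step-by-step:
choose[2, 6] @ H2
  branch[0] choose=2:
    emit(36) @ H1 ⇒ out+=36
    H0 returns (3, 7)
    H1 returns [36, (3, 7)]
    H2 returns [[36, (3, 7)]]
  branch[1] choose=6:
    emit(36) @ H1 ⇒ out+=36
    H0 returns (3, 7)
    H1 returns [36, (3, 7)]
    H2 returns [[36, (3, 7)]]
= [[36, (3, 7)], [36, (3, 7)]]

Answer: 2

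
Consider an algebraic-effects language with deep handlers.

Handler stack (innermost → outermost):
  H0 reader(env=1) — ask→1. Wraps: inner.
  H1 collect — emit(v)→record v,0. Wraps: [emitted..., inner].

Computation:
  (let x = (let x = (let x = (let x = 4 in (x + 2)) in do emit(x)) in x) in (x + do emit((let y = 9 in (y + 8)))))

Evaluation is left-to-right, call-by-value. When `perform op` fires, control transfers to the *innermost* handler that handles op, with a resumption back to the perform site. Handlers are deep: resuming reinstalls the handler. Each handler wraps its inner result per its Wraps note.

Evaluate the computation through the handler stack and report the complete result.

Answer: [6, 17, 0]

Evaluation trace:
emit(6) @ H1 ⇒ out+=6
emit(17) @ H1 ⇒ out+=17
H0 returns 0
H1 returns [6, 17, 0]
= [6, 17, 0]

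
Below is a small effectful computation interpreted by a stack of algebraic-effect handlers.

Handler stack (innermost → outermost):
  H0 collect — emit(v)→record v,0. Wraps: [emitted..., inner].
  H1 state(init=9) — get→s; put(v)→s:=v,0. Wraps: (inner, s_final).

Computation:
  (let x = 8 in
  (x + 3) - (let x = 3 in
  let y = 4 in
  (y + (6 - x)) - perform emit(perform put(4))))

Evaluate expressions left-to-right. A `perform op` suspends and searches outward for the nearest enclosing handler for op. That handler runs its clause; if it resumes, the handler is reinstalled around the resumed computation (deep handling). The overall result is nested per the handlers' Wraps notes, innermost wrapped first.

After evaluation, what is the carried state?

Answer: 4

Step-by-step:
put(4) @ H1 ⇒ s:=4
emit(0) @ H0 ⇒ out+=0
H0 returns [0, 4]
H1 returns ([0, 4], 4)
= ([0, 4], 4)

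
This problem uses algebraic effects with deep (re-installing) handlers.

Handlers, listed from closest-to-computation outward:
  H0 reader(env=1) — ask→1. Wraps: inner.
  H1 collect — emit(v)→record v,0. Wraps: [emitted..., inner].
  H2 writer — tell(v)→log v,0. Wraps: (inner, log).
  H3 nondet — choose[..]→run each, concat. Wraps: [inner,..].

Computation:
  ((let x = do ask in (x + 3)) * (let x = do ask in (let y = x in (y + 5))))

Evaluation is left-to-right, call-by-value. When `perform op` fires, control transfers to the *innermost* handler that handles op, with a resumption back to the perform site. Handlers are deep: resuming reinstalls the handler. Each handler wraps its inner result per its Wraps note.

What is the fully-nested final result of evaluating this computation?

Answer: [([24], ())]

Step-by-step:
ask @ H0 ⇒ 1
ask @ H0 ⇒ 1
H0 returns 24
H1 returns [24]
H2 returns ([24], ())
H3 returns [([24], ())]
= [([24], ())]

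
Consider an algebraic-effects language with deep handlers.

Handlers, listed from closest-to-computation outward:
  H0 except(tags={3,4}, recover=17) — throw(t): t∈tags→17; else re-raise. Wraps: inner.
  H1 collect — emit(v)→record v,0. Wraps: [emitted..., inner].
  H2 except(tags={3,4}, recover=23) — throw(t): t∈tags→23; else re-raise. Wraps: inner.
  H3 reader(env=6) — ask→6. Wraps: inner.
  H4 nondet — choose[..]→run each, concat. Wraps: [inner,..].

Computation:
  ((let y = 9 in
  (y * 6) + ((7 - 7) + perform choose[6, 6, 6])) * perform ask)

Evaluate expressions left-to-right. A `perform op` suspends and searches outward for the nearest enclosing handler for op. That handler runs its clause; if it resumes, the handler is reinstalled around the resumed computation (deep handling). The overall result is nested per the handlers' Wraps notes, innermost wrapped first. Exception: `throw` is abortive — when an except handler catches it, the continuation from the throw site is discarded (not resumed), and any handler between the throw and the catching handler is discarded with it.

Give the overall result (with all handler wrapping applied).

Answer: [[360], [360], [360]]

Step-by-step:
choose[6, 6, 6] @ H4
  branch[0] choose=6:
    ask @ H3 ⇒ 6
    H0 returns 360
    H1 returns [360]
    H2 returns [360]
    H3 returns [360]
    H4 returns [[360]]
  branch[1] choose=6:
    ask @ H3 ⇒ 6
    H0 returns 360
    H1 returns [360]
    H2 returns [360]
    H3 returns [360]
    H4 returns [[360]]
  branch[2] choose=6:
    ask @ H3 ⇒ 6
    H0 returns 360
    H1 returns [360]
    H2 returns [360]
    H3 returns [360]
    H4 returns [[360]]
= [[360], [360], [360]]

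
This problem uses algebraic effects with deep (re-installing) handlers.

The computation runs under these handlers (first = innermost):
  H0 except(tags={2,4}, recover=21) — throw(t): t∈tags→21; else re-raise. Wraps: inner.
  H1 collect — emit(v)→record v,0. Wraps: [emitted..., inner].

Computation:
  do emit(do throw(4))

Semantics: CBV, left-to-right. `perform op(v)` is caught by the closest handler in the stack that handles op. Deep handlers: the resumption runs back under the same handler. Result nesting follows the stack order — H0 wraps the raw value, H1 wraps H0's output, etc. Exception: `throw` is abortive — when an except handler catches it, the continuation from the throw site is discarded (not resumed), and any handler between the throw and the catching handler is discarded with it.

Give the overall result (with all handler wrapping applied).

Evaluation trace:
throw(4) @ H0 caught ⇒ 21
H1 returns [21]
= [21]

Answer: [21]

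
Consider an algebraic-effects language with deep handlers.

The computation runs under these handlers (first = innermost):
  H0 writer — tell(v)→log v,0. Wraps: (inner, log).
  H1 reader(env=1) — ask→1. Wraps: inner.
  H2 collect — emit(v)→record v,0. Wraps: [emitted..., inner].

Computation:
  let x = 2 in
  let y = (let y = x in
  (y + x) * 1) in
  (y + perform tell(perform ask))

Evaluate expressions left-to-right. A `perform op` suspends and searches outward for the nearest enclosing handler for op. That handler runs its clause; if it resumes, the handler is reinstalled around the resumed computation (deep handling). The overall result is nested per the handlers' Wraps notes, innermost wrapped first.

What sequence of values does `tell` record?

Evaluation trace:
ask @ H1 ⇒ 1
tell(1) @ H0 ⇒ log+=1
H0 returns (4, (1))
H1 returns (4, (1))
H2 returns [(4, (1))]
= [(4, (1))]

Answer: (1)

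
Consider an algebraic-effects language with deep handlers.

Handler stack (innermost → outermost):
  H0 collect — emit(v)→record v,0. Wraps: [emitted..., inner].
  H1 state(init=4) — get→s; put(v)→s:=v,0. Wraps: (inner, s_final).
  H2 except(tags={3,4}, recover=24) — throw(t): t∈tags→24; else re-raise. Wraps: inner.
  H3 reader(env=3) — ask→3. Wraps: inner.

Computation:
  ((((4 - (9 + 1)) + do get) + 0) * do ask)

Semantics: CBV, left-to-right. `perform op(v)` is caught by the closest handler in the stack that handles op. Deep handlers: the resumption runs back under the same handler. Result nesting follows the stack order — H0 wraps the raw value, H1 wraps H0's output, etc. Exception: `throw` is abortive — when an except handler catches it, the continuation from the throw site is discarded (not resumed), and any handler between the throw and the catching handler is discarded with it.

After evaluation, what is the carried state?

Working:
get @ H1 ⇒ 4
ask @ H3 ⇒ 3
H0 returns [-6]
H1 returns ([-6], 4)
H2 returns ([-6], 4)
H3 returns ([-6], 4)
= ([-6], 4)

Answer: 4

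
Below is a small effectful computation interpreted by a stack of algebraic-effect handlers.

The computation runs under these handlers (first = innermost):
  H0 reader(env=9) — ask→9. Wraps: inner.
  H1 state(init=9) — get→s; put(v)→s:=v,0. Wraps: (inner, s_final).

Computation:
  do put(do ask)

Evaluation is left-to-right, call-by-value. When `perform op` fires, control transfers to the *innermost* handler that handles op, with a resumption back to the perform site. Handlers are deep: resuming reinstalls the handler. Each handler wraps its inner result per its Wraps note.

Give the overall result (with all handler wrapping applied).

Working:
ask @ H0 ⇒ 9
put(9) @ H1 ⇒ s:=9
H0 returns 0
H1 returns (0, 9)
= (0, 9)

Answer: (0, 9)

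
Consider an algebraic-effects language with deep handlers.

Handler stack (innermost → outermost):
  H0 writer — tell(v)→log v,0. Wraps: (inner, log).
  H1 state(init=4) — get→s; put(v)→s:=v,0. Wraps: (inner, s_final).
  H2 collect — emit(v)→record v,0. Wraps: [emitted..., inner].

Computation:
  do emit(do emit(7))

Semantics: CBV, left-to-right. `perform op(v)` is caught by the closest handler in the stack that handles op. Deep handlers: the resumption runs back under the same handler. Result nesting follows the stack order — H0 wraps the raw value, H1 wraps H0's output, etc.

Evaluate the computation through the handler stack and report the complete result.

Working:
emit(7) @ H2 ⇒ out+=7
emit(0) @ H2 ⇒ out+=0
H0 returns (0, ())
H1 returns ((0, ()), 4)
H2 returns [7, 0, ((0, ()), 4)]
= [7, 0, ((0, ()), 4)]

Answer: [7, 0, ((0, ()), 4)]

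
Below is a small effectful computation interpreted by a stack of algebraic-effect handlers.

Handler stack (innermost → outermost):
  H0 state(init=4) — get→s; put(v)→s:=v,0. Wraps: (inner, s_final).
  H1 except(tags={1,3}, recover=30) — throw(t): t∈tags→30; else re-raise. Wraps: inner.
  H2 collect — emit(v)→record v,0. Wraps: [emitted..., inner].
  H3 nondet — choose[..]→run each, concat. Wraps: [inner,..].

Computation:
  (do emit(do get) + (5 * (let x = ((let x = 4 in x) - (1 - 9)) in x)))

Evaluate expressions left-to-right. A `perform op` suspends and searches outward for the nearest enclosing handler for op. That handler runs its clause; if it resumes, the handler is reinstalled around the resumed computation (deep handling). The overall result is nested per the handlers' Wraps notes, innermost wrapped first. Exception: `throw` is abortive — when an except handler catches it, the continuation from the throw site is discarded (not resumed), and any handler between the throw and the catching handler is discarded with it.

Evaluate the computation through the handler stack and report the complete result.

Step-by-step:
get @ H0 ⇒ 4
emit(4) @ H2 ⇒ out+=4
H0 returns (60, 4)
H1 returns (60, 4)
H2 returns [4, (60, 4)]
H3 returns [[4, (60, 4)]]
= [[4, (60, 4)]]

Answer: [[4, (60, 4)]]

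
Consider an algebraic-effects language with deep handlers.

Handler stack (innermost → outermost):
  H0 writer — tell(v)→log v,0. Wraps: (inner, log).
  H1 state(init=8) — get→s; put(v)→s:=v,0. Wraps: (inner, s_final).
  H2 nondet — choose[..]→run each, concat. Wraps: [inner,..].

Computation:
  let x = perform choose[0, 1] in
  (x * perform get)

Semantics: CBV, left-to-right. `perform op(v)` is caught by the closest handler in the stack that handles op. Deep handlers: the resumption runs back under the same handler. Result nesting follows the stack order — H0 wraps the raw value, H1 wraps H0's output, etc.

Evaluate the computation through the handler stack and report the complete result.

Answer: [((0, ()), 8), ((8, ()), 8)]

Evaluation trace:
choose[0, 1] @ H2
  branch[0] choose=0:
    get @ H1 ⇒ 8
    H0 returns (0, ())
    H1 returns ((0, ()), 8)
    H2 returns [((0, ()), 8)]
  branch[1] choose=1:
    get @ H1 ⇒ 8
    H0 returns (8, ())
    H1 returns ((8, ()), 8)
    H2 returns [((8, ()), 8)]
= [((0, ()), 8), ((8, ()), 8)]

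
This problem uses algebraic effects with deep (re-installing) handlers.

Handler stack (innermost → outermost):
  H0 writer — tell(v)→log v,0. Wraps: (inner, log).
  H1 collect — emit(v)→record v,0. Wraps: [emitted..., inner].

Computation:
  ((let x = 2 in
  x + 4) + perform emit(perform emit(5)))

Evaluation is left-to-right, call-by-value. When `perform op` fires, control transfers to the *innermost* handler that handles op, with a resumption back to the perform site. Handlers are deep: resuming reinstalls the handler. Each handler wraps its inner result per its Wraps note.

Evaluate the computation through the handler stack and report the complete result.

Step-by-step:
emit(5) @ H1 ⇒ out+=5
emit(0) @ H1 ⇒ out+=0
H0 returns (6, ())
H1 returns [5, 0, (6, ())]
= [5, 0, (6, ())]

Answer: [5, 0, (6, ())]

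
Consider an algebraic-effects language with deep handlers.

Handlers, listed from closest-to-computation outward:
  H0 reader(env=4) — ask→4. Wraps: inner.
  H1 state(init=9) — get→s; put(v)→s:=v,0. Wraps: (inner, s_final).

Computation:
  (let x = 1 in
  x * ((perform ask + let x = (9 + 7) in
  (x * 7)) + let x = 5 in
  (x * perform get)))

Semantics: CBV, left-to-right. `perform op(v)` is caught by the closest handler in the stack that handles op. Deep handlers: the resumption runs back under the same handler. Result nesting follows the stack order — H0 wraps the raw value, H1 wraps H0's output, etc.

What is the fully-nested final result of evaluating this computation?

Working:
ask @ H0 ⇒ 4
get @ H1 ⇒ 9
H0 returns 161
H1 returns (161, 9)
= (161, 9)

Answer: (161, 9)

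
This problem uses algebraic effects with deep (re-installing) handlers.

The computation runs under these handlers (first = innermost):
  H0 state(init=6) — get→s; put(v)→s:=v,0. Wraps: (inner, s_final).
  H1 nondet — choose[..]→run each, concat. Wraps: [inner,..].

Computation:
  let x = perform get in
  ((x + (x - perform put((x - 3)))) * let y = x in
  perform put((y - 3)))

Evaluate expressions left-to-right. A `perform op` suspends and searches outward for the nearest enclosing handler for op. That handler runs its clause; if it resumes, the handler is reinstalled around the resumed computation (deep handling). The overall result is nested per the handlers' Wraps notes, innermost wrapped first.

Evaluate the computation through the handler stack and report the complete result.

Answer: [(0, 3)]

Step-by-step:
get @ H0 ⇒ 6
put(3) @ H0 ⇒ s:=3
put(3) @ H0 ⇒ s:=3
H0 returns (0, 3)
H1 returns [(0, 3)]
= [(0, 3)]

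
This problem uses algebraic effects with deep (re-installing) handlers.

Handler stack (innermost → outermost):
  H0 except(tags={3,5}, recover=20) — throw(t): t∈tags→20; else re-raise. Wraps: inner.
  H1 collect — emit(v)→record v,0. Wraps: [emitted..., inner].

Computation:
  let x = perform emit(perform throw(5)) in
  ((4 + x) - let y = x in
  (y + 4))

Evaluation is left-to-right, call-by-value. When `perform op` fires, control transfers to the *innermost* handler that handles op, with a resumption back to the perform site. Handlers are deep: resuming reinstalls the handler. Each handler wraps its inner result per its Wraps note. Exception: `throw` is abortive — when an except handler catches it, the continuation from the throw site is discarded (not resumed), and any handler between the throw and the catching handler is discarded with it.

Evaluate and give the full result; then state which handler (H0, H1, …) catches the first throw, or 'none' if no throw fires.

Evaluation trace:
throw(5) @ H0 caught ⇒ 20
H1 returns [20]
= [20]

Answer: [20] ; first throw caught by: H0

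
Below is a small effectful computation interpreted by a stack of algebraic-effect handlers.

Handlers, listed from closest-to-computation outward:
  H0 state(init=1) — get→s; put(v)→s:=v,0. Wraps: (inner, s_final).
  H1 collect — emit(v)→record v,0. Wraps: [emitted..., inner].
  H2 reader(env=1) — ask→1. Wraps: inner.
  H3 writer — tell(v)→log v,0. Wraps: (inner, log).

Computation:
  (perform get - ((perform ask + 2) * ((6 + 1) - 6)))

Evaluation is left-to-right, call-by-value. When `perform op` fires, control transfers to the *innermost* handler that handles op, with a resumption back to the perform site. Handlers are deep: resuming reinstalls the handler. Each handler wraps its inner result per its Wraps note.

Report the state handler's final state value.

Answer: 1

Step-by-step:
get @ H0 ⇒ 1
ask @ H2 ⇒ 1
H0 returns (-2, 1)
H1 returns [(-2, 1)]
H2 returns [(-2, 1)]
H3 returns ([(-2, 1)], ())
= ([(-2, 1)], ())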